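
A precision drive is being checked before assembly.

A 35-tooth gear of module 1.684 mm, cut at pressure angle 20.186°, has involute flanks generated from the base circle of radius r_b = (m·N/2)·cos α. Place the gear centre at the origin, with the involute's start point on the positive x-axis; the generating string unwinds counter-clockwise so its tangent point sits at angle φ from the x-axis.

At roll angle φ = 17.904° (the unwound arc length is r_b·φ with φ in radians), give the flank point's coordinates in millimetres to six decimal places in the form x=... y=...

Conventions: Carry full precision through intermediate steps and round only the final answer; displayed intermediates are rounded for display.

x=28.977526 y=0.278589

recognized (one wheel, involute flank): single-mesh tooth geometry, m = 1.684, N = 35
pitch radius r_p = m·N/2 = 1.684·35/2 = 29.470000
base radius r_b = r_p·cos α = 29.470000·cos 20.186° = 27.659875
roll angle φ = 17.904° = 0.31248375 rad
x = r_b·(cos φ + φ·sin φ) = 28.977526
y = r_b·(sin φ − φ·cos φ) = 0.278589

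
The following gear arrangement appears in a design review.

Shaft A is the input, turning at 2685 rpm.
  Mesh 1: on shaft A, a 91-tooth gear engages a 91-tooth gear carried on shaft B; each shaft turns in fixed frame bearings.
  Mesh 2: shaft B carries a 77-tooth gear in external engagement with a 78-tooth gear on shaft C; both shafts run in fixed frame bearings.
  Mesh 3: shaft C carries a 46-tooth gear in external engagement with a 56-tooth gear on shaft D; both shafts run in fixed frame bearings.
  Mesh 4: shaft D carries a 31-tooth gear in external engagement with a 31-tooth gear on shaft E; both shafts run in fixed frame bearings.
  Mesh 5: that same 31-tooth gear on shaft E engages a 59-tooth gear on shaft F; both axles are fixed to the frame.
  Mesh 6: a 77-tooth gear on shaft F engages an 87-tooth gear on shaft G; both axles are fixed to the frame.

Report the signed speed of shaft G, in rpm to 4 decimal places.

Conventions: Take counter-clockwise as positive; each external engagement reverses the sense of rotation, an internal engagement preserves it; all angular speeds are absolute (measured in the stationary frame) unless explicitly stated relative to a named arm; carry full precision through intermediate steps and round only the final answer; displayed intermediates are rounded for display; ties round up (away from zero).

+1012.4915 rpm

6-mesh fixed-axis compound train (all bearings frame-fixed)
mesh 1 [91T→91T]: ω = 2685.0000×91/91 = 2685.0000 rpm, sense flips to −
mesh 2 [77T→78T]: ω = 2685.0000×77/78 = 2650.5769 rpm, sense flips to +
mesh 3 [46T→56T]: ω = 2650.5769×46/56 = 2177.2596 rpm, sense flips to −
mesh 4 [31T→31T]: ω = 2177.2596×31/31 = 2177.2596 rpm, sense flips to +
mesh 5 [31T→59T]: ω = 2177.2596×31/59 = 1143.9839 rpm, sense flips to −
mesh 6 [77T→87T]: ω = 1143.9839×77/87 = 1012.4915 rpm, sense flips to +
signed output speed = +1012.4915 rpm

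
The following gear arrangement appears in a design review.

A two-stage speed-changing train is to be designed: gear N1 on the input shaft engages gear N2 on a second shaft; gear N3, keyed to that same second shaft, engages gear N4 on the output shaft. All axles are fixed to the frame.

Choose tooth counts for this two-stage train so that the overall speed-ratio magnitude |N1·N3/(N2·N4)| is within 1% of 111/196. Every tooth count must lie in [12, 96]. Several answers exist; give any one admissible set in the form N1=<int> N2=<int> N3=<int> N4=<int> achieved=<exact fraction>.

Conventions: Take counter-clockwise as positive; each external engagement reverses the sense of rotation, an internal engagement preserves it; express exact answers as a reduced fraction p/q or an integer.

class = fixed-axis compound train [2-stage, 111/196 wanted]
target = 111/196 in lowest terms: an exact hit needs N1·N3 = k·111 and N2·N4 = k·196 for one integer k, every count in [12, 96]; additionally prefer no 1:1 stage (N1 ≠ N2, N3 ≠ N4)
k = 1…3: no 1:1-free in-range split of k·111 and k·196 into factor pairs; take k = 4
k = 4: N1·N3 = 444 = 12·37, N2·N4 = 784 = 14·56
achieved = 12·37/(14·56) = 111/196; |achieved − target| = 0 ≤ 111/19600 ✓

N1=12 N2=14 N3=37 N4=56 achieved=111/196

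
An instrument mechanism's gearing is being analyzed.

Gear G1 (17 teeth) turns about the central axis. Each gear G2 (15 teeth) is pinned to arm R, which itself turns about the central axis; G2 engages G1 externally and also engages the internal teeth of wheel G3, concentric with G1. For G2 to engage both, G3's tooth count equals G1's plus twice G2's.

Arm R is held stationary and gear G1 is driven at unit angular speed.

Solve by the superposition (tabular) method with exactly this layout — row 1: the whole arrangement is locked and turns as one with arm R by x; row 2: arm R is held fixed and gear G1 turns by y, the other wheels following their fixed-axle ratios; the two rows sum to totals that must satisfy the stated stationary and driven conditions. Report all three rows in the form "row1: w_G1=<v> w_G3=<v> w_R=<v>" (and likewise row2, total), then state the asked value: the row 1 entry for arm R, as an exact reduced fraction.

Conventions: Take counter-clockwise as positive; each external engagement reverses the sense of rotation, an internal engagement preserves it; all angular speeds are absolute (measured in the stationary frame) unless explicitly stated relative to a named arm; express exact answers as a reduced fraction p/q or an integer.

topology: planetary set — G1 17T / G2 15T / G3 47T, arm = carrier (Willis)
row 1 (train locked, turned with arm): all members turn x
row 2: sun turns y, ring = −(17/47)·y, arm 0
boundary: total ω_arm = x = 0 and total ω_sun = x + y = 1  ⇒  y = 1, x = 0
row 2 ring = −(17/47)·1 = -17/47
totals (row 1 + row 2): sun 0 + 1 = 1, ring 0 + (-17/47) = -17/47, arm 0 + 0 = 0
asked cell (row1, arm) = 0

row1: w_G1=0 w_G3=0 w_R=0
row2: w_G1=1 w_G3=-17/47 w_R=0
total: w_G1=1 w_G3=-17/47 w_R=0
asked value: 0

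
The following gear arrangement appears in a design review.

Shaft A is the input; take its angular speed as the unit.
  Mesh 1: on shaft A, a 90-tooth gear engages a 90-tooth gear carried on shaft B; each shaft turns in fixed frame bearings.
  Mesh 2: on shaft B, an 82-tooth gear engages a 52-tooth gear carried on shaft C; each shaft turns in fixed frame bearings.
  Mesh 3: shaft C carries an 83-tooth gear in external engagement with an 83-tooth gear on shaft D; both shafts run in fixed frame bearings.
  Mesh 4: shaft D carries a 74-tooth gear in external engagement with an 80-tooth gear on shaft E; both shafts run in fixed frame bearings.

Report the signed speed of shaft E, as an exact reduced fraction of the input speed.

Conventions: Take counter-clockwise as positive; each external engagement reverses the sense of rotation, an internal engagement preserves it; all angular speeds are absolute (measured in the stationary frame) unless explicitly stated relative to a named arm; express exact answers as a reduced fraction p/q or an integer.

1517/1040

4-mesh fixed-axis compound train (all bearings frame-fixed)
mesh 1 [90T→90T]: |ω|/ω_in = 1×90/90 = 1, sense flips to −
mesh 2 [82T→52T]: |ω|/ω_in = 1×82/52 = 41/26, sense flips to +
mesh 3 [83T→83T]: |ω|/ω_in = (41/26)×83/83 = 41/26, sense flips to −
mesh 4 [74T→80T]: |ω|/ω_in = (41/26)×74/80 = 1517/1040, sense flips to +
signed output speed (× input speed) = 1517/1040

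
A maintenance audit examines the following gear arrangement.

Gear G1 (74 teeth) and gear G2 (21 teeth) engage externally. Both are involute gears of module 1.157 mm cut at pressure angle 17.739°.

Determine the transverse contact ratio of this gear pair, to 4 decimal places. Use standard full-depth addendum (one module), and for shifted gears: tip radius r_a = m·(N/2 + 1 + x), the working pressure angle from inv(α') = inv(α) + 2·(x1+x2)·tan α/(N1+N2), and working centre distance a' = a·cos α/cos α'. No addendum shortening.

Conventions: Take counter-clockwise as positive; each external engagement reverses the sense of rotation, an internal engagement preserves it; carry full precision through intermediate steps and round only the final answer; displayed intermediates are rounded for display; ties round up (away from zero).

1.8116

topology: single-mesh involute geometry — m = 1.157, 74T/21T pair
base radii: r_b1 = 40.773617, r_b2 = 11.570891
tip radii: r_a1 = 43.966000, r_a2 = 13.305500
no profile shift: α' = α, a' = a
action lengths: √(r_a1²−r_b1²) = 16.447533, √(r_a2²−r_b2²) = 6.568927
base pitch p_b = π·m·cos α = 3.462003
CR = (16.447533 + 6.568927 − 54.957500·sin 17.73900°)/3.462003 = 1.811648
contact ratio ≈ 1.8116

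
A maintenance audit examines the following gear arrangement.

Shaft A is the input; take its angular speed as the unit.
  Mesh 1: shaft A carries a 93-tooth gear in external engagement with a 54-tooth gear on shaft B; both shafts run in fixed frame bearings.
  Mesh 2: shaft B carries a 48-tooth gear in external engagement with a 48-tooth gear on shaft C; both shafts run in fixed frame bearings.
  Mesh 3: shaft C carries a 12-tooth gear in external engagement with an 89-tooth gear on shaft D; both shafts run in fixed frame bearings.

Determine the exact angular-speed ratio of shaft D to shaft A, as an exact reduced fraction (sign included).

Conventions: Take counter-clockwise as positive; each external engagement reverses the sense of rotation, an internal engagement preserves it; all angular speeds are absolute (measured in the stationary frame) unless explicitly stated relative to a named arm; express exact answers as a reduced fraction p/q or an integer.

class = fixed-axis compound train [3 meshes; 3 ratios multiply, 3 sense flips]
mesh 1 [93T→54T]: running ratio 31/18, sense −
mesh 2 [48T→48T]: running ratio 31/18, sense +
mesh 3 [12T→89T]: running ratio 62/267, sense −
ω_out/ω_in = -62/267

-62/267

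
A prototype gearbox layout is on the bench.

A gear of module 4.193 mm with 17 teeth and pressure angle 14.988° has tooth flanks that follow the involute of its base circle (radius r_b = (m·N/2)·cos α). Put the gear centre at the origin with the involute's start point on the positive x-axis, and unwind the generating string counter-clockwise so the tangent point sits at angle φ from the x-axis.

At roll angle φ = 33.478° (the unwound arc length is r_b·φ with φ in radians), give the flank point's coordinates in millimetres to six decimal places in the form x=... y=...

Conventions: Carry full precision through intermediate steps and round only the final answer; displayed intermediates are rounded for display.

x=39.812830 y=2.212081

recognized (one wheel, involute flank): single-mesh tooth geometry, m = 4.193, N = 17
pitch radius r_p = m·N/2 = 4.193·17/2 = 35.640500
base radius r_b = r_p·cos α = 35.640500·cos 14.988° = 34.428011
roll angle φ = 33.478° = 0.58430133 rad
x = r_b·(cos φ + φ·sin φ) = 39.812830
y = r_b·(sin φ − φ·cos φ) = 2.212081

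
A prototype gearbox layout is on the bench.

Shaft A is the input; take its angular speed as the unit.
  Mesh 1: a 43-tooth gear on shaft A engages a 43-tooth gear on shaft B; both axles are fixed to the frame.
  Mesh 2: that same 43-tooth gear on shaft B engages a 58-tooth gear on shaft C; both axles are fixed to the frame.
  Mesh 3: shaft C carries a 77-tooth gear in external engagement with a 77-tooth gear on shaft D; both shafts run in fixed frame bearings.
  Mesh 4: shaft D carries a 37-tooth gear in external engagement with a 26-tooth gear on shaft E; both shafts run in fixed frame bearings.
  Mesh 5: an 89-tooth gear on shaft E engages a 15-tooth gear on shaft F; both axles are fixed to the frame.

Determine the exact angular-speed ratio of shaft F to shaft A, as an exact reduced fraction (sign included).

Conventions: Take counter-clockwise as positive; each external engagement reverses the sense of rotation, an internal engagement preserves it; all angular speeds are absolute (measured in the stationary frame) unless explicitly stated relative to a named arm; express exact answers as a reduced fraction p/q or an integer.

class = fixed-axis compound train [5 meshes; 5 ratios multiply, 5 sense flips]
mesh 1 [43T→43T]: running ratio 1, sense −
mesh 2 [43T→58T]: running ratio 43/58, sense +
mesh 3 [77T→77T]: running ratio 43/58, sense −
mesh 4 [37T→26T]: running ratio 1591/1508, sense +
mesh 5 [89T→15T]: running ratio 141599/22620, sense −
ω_out/ω_in = -141599/22620

-141599/22620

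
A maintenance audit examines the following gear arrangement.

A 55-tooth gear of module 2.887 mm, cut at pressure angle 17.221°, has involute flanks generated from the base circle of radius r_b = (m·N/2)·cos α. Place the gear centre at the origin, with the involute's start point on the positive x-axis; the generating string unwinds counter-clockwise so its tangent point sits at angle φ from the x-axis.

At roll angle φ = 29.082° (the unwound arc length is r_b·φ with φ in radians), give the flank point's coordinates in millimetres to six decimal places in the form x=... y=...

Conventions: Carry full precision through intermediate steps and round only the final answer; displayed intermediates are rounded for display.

topology: single-mesh involute geometry — m = 2.887, N = 55
pitch radius r_p = m·N/2 = 2.887·55/2 = 79.392500
base radius r_b = r_p·cos α = 79.392500·cos 17.221° = 75.833328
roll angle φ = 29.082° = 0.50757665 rad
x = r_b·(cos φ + φ·sin φ) = 84.981717
y = r_b·(sin φ − φ·cos φ) = 3.221168

x=84.981717 y=3.221168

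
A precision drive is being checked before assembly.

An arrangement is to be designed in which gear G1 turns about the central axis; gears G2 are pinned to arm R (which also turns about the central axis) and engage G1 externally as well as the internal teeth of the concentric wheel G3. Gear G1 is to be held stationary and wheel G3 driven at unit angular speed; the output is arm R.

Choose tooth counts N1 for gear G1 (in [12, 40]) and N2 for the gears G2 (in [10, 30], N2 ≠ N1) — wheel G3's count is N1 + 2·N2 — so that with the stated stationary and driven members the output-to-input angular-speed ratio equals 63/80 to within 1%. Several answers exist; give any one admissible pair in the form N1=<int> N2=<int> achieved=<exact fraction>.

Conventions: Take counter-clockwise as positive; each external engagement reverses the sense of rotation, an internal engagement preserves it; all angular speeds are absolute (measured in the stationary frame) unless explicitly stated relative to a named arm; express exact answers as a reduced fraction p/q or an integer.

class = planetary set [ratio 63/80 wanted; Willis about the carrier]
Willis with ω_sun = 0: ω_arm/ω_ring = N3/(N1+N3); set equal to 63/80  ⇒  N3/N1 = (63/80)/(1 − 63/80) = 63/17
N3 = N1 + 2·N2  ⇒  N2/N1 = (N3/N1 − 1)/2 = (63/17 − 1)/2 = 23/17
smallest multiple with N1 ≥ 12 and N2 ≥ 10: k = 1  ⇒  N1 = 1·17 = 17, N2 = 1·23 = 23 (N1 ≤ 40, N2 ≤ 30, N2 ≠ N1 ✓), N3 = 17 + 2·23 = 63
check: N3/(N1+N3) with N1 = 17, N3 = 63 gives 63/80; |achieved − target| = 0 ≤ 63/8000 ✓

N1=17 N2=23 achieved=63/80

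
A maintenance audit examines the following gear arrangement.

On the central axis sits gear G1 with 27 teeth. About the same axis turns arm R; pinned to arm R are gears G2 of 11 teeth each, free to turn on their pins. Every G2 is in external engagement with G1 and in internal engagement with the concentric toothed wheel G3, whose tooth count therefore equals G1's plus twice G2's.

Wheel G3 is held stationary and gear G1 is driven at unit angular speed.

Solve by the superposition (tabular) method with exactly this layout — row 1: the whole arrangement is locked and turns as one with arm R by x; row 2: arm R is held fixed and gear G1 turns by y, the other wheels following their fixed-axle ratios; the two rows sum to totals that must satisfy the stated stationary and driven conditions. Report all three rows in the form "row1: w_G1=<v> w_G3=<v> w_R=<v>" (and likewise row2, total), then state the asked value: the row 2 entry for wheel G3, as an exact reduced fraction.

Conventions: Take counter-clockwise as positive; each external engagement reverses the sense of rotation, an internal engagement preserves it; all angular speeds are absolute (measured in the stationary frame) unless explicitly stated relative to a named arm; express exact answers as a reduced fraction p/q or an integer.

row1: w_G1=27/76 w_G3=27/76 w_R=27/76
row2: w_G1=49/76 w_G3=-27/76 w_R=0
total: w_G1=1 w_G3=0 w_R=27/76
asked value: -27/76

topology: planetary set — G1 27T / G2 11T / G3 49T, arm = carrier (Willis)
superposition row 1 [locked train]: every member turns x
row 2 (arm held, sun turns y): ω_ring = −(27/49)·y, ω_arm = 0
boundary: total ω_ring = x − (27/49)·y = 0 and total ω_sun = x + y = 1  ⇒  y = 49/76, x = 27/76
row 2 ring = −(27/49)·49/76 = -27/76
totals (row 1 + row 2): sun 27/76 + 49/76 = 1, ring 27/76 + (-27/76) = 0, arm 27/76 + 0 = 27/76
asked cell (row2, ring) = -27/76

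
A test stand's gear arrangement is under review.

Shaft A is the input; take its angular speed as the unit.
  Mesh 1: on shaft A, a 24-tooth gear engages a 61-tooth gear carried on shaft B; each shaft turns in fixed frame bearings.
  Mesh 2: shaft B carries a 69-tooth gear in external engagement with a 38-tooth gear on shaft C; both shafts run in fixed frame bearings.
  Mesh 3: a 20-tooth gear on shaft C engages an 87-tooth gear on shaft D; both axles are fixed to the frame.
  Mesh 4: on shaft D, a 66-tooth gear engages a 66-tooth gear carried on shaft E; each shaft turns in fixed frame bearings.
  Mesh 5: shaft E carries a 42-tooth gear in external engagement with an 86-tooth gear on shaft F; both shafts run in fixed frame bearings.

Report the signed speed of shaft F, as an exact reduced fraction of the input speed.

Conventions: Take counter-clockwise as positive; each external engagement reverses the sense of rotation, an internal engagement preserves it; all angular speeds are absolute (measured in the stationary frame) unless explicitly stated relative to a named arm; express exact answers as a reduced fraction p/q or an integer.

5-mesh fixed-axis compound train (all bearings frame-fixed)
mesh 1 [24T→61T]: |ω|/ω_in = 1×24/61 = 24/61, sense flips to −
mesh 2 [69T→38T]: |ω|/ω_in = (24/61)×69/38 = 828/1159, sense flips to +
mesh 3 [20T→87T]: |ω|/ω_in = (828/1159)×20/87 = 5520/33611, sense flips to −
mesh 4 [66T→66T]: |ω|/ω_in = (5520/33611)×66/66 = 5520/33611, sense flips to +
mesh 5 [42T→86T]: |ω|/ω_in = (5520/33611)×42/86 = 115920/1445273, sense flips to −
signed output speed (× input speed) = -115920/1445273

-115920/1445273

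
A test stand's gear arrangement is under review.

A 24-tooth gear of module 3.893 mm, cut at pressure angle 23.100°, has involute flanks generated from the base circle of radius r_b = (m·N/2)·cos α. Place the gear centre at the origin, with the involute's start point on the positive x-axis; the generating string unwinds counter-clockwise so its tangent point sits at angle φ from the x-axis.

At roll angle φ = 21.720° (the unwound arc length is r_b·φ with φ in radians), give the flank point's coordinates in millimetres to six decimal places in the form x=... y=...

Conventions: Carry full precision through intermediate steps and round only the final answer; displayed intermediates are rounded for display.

x=45.947886 y=0.769140

class = single-mesh tooth geometry [base-circle involute, m = 3.893, 24T]
pitch radius r_p = m·N/2 = 3.893·24/2 = 46.716000
base radius r_b = r_p·cos α = 46.716000·cos 23.100° = 42.970381
roll angle φ = 21.720° = 0.37908551 rad
x = r_b·(cos φ + φ·sin φ) = 45.947886
y = r_b·(sin φ − φ·cos φ) = 0.769140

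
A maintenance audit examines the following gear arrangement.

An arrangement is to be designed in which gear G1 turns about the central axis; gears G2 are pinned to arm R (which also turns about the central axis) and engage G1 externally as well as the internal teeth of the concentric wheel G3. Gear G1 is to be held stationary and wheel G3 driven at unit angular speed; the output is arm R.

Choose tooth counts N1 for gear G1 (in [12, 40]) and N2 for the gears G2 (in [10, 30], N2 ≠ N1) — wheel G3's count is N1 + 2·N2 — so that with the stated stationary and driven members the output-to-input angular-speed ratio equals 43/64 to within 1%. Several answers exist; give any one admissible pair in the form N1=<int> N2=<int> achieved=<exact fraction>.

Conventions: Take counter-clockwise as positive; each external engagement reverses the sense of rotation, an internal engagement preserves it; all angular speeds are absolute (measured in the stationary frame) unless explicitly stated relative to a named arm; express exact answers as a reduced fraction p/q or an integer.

class = planetary set [ratio 43/64 wanted; Willis about the carrier]
Willis with ω_sun = 0: ω_arm/ω_ring = N3/(N1+N3); set equal to 43/64  ⇒  N3/N1 = (43/64)/(1 − 43/64) = 43/21
N3 = N1 + 2·N2  ⇒  N2/N1 = (N3/N1 − 1)/2 = (43/21 − 1)/2 = 11/21
smallest multiple with N1 ≥ 12 and N2 ≥ 10: k = 1  ⇒  N1 = 1·21 = 21, N2 = 1·11 = 11 (N1 ≤ 40, N2 ≤ 30, N2 ≠ N1 ✓), N3 = 21 + 2·11 = 43
check: N3/(N1+N3) with N1 = 21, N3 = 43 gives 43/64; |achieved − target| = 0 ≤ 43/6400 ✓

N1=21 N2=11 achieved=43/64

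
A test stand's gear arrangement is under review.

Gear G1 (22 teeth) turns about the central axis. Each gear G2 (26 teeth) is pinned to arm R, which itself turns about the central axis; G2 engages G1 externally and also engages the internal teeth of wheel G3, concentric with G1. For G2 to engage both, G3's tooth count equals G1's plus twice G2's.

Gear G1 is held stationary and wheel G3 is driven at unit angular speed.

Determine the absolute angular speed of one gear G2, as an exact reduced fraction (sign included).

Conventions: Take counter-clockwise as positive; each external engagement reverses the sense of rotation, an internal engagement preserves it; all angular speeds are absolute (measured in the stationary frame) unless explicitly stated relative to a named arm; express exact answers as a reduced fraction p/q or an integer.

planetary set (22T centre, 26T on arm, 74T internal) — Willis relation
ring teeth: 22 + 2·26 = 74
22(ω_sun−ω_arm) = −74(ω_ring−ω_arm),  ω_sun = 0, ω_ring = 1
22(0−ω_arm) = −74(1−ω_arm)  ⇒  96·ω_arm = 74  ⇒  ω_arm = 37/48
sun–planet mesh: 22·(0−37/48) = −26·(ω_p−ω_arm)  ⇒  ω_p−ω_arm = 407/624
ω_p = 37/48 + 407/624 = 37/26
exact speed ratio = 37/26

37/26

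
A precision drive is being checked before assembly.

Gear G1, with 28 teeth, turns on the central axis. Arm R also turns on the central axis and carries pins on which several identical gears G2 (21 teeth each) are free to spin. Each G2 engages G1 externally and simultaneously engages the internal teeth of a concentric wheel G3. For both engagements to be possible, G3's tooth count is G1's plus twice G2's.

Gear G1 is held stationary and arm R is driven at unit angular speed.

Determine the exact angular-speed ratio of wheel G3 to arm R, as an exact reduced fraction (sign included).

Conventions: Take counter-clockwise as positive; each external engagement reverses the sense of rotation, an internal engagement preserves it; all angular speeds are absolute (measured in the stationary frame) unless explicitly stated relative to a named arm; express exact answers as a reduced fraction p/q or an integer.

planetary set (28T centre, 21T on arm, 70T internal) — Willis relation
ring teeth: 28 + 2·21 = 70
28(ω_sun−ω_arm) = −70(ω_ring−ω_arm),  ω_sun = 0, ω_arm = 1
ω_ring = 1 − (28/70)(0−1) = 7/5
ω_out/ω_in = 7/5

7/5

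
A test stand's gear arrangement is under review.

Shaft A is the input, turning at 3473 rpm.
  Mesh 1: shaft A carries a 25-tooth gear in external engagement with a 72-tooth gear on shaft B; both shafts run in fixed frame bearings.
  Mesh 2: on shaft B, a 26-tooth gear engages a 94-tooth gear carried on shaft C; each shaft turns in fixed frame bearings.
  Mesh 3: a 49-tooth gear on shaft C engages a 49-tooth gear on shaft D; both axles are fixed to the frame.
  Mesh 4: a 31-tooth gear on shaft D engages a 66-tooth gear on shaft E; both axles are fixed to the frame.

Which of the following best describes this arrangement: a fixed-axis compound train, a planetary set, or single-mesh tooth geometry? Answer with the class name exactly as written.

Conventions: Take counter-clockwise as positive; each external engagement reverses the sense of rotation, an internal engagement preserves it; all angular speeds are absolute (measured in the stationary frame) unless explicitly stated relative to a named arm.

fixed-axis compound train

topology: fixed-axis compound train — 4 meshes, A→E
classification: fixed-axis compound train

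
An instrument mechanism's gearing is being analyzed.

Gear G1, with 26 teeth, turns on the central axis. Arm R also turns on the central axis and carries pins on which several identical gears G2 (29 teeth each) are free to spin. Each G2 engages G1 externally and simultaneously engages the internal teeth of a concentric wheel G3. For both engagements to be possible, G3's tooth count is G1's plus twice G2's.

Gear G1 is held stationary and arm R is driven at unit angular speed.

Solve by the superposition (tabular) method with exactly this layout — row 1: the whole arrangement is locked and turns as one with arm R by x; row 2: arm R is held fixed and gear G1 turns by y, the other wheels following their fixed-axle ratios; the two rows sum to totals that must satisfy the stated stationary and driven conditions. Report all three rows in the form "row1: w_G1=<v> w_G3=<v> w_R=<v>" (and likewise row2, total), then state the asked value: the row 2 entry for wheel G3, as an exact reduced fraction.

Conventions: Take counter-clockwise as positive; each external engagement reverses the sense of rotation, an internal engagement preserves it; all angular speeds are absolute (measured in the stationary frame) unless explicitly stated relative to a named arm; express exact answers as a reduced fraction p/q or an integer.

row1: w_G1=1 w_G3=1 w_R=1
row2: w_G1=-1 w_G3=13/42 w_R=0
total: w_G1=0 w_G3=55/42 w_R=1
asked value: 13/42

planetary set (26T centre, 29T on arm, 84T internal) — Willis relation
row 1: whole set turns with the arm by x
row 2 (arm held, sun turns y): ω_ring = −(26/84)·y, ω_arm = 0
boundary: total ω_sun = x + y = 0 and total ω_arm = x = 1  ⇒  y = -1, x = 1
row 2 ring = −(26/84)·(-1) = 13/42
totals (row 1 + row 2): sun 1 + (-1) = 0, ring 1 + 13/42 = 55/42, arm 1 + 0 = 1
asked cell (row2, ring) = 13/42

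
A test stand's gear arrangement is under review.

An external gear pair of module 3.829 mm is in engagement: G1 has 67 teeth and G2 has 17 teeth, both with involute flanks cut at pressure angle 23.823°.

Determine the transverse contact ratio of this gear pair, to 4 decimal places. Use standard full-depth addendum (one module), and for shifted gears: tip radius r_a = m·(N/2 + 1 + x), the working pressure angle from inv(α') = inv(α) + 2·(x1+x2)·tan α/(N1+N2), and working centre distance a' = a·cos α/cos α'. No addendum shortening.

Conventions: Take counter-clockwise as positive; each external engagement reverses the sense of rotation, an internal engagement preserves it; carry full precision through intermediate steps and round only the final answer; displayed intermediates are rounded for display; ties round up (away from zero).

1.5099

recognized (one external pair, fixed centres): single-mesh tooth geometry, m = 3.829, N1 = 67, N2 = 17
base radii: r_b1 = 117.342460, r_b2 = 29.773460
tip radii: r_a1 = 132.100500, r_a2 = 36.375500
no profile shift: α' = α, a' = a
action lengths: √(r_a1²−r_b1²) = 60.673628, √(r_a2²−r_b2²) = 20.897801
base pitch p_b = π·m·cos α = 11.004245
CR = (60.673628 + 20.897801 − 160.818000·sin 23.82300°)/11.004245 = 1.509874
contact ratio ≈ 1.5099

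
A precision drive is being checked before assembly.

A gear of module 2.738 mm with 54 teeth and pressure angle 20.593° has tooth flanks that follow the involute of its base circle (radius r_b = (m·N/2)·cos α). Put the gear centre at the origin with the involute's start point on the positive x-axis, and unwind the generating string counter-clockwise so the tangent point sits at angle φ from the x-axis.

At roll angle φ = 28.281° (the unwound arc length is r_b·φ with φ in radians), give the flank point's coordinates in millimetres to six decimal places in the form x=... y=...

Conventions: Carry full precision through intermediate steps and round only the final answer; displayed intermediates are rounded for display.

x=77.125889 y=2.707058

single-mesh involute tooth geometry (54T wheel at module 2.738)
pitch radius r_p = m·N/2 = 2.738·54/2 = 73.926000
base radius r_b = r_p·cos α = 73.926000·cos 20.593° = 69.202314
roll angle φ = 28.281° = 0.49359657 rad
x = r_b·(cos φ + φ·sin φ) = 77.125889
y = r_b·(sin φ − φ·cos φ) = 2.707058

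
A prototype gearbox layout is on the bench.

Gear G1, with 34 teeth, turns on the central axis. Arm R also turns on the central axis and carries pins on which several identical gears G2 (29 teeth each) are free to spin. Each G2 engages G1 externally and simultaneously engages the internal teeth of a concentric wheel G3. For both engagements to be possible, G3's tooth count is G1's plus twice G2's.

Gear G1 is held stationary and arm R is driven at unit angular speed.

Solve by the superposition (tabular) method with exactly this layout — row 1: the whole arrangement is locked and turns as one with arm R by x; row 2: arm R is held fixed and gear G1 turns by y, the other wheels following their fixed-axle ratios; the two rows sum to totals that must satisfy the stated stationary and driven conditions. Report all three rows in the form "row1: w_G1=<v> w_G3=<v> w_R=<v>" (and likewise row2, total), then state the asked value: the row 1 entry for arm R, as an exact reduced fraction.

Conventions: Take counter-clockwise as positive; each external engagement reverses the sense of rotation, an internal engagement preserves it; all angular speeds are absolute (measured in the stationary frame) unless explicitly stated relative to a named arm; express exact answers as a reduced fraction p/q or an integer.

row1: w_G1=1 w_G3=1 w_R=1
row2: w_G1=-1 w_G3=17/46 w_R=0
total: w_G1=0 w_G3=63/46 w_R=1
asked value: 1

class = planetary set [G3 = 34+2·29 = 92; Willis about the carrier]
row 1 (train locked, turned with arm): all members turn x
row 2 (arm held, sun turns y): ω_ring = −(34/92)·y, ω_arm = 0
boundary: total ω_sun = x + y = 0 and total ω_arm = x = 1  ⇒  y = -1, x = 1
row 2 ring = −(34/92)·(-1) = 17/46
totals (row 1 + row 2): sun 1 + (-1) = 0, ring 1 + 17/46 = 63/46, arm 1 + 0 = 1
asked cell (row1, arm) = 1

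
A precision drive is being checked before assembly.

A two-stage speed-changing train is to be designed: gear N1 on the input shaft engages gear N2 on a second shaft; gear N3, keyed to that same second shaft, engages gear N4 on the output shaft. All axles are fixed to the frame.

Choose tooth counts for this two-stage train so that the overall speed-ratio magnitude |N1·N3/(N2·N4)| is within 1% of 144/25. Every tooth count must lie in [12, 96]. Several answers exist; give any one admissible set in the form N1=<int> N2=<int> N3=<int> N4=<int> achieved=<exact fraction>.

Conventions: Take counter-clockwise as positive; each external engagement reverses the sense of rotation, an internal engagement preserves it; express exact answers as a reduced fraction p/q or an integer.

N1=16 N2=15 N3=81 N4=15 achieved=144/25

2-stage fixed-axis compound train for ratio 144/25
target = 144/25 in lowest terms: an exact hit needs N1·N3 = k·144 and N2·N4 = k·25 for one integer k, every count in [12, 96]; additionally prefer no 1:1 stage (N1 ≠ N2, N3 ≠ N4)
k = 1…8: no 1:1-free in-range split of k·144 and k·25 into factor pairs; take k = 9
k = 9: N1·N3 = 1296 = 16·81, N2·N4 = 225 = 15·15
achieved = 16·81/(15·15) = 144/25; |achieved − target| = 0 ≤ 36/625 ✓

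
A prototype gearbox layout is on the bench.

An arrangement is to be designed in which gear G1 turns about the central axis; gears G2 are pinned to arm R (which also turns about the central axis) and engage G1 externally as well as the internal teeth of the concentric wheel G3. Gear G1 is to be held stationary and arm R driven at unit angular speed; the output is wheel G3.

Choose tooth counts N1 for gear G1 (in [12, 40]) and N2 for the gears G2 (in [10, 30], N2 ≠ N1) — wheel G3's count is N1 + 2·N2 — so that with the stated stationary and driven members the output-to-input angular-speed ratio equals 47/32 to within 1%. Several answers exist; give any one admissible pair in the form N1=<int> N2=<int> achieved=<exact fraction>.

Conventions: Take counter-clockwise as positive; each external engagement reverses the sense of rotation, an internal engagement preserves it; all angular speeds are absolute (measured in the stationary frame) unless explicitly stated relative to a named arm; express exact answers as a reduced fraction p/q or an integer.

topology: planetary set — design target 47/32, arm = carrier (Willis)
Willis with ω_sun = 0: ω_ring/ω_arm = (N1+N3)/N3; set equal to 47/32  ⇒  N3/N1 = 1/(47/32 − 1) = 32/15
N3 = N1 + 2·N2  ⇒  N2/N1 = (N3/N1 − 1)/2 = (32/15 − 1)/2 = 17/30
smallest multiple with N1 ≥ 12 and N2 ≥ 10: k = 1  ⇒  N1 = 1·30 = 30, N2 = 1·17 = 17 (N1 ≤ 40, N2 ≤ 30, N2 ≠ N1 ✓), N3 = 30 + 2·17 = 64
check: (N1+N3)/N3 with N1 = 30, N3 = 64 gives 47/32; |achieved − target| = 0 ≤ 47/3200 ✓

N1=30 N2=17 achieved=47/32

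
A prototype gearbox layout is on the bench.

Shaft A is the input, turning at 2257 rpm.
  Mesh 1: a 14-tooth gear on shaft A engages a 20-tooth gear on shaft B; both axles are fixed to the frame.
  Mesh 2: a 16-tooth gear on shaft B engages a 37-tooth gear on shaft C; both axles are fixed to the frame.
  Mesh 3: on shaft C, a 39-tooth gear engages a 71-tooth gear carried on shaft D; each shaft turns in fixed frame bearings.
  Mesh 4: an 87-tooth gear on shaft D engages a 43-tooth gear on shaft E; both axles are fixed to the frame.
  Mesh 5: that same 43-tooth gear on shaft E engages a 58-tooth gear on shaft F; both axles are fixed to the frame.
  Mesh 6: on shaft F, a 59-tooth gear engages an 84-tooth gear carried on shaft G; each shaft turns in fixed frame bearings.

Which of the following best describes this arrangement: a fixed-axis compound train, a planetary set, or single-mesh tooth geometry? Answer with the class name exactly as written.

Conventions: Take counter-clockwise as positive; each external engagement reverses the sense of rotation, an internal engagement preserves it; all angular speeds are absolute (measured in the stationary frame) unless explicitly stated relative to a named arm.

fixed-axis compound train

6-mesh fixed-axis compound train (all bearings frame-fixed)
classification: fixed-axis compound train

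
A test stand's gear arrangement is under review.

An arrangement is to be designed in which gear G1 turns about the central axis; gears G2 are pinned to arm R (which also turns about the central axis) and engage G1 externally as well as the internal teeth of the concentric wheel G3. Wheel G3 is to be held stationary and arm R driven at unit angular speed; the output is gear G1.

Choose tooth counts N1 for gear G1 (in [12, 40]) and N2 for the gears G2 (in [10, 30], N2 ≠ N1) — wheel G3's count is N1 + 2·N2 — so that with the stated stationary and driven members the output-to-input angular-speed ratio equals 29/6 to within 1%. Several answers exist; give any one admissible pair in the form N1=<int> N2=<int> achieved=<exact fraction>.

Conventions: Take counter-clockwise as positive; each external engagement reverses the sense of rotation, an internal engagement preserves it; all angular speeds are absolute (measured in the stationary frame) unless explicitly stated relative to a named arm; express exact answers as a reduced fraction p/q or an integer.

N1=12 N2=17 achieved=29/6

topology: planetary set — design target 29/6, arm = carrier (Willis)
Willis with ω_ring = 0: ω_sun/ω_arm = (N1+N3)/N1; set equal to 29/6  ⇒  N3/N1 = 29/6 − 1 = 23/6
N3 = N1 + 2·N2  ⇒  N2/N1 = (N3/N1 − 1)/2 = (23/6 − 1)/2 = 17/12
smallest multiple with N1 ≥ 12 and N2 ≥ 10: k = 1  ⇒  N1 = 1·12 = 12, N2 = 1·17 = 17 (N1 ≤ 40, N2 ≤ 30, N2 ≠ N1 ✓), N3 = 12 + 2·17 = 46
check: (N1+N3)/N1 with N1 = 12, N3 = 46 gives 29/6; |achieved − target| = 0 ≤ 29/600 ✓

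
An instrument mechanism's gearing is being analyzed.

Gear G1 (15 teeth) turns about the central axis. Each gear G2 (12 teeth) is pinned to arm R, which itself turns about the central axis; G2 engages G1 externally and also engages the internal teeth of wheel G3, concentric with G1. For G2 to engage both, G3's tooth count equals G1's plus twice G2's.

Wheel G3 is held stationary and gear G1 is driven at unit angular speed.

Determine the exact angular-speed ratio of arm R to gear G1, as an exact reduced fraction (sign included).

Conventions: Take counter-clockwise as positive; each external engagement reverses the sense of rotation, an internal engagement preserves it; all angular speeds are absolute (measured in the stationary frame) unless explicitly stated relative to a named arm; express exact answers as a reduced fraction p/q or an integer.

5/18

topology: planetary set — G1 15T / G2 12T / G3 39T, arm = carrier (Willis)
ring teeth: 15 + 2·12 = 39
15(ω_sun−ω_arm) = −39(ω_ring−ω_arm),  ω_ring = 0, ω_sun = 1
15(1−ω_arm) = −39(0−ω_arm)  ⇒  54·ω_arm = 15  ⇒  ω_arm = 5/18
ω_out/ω_in = 5/18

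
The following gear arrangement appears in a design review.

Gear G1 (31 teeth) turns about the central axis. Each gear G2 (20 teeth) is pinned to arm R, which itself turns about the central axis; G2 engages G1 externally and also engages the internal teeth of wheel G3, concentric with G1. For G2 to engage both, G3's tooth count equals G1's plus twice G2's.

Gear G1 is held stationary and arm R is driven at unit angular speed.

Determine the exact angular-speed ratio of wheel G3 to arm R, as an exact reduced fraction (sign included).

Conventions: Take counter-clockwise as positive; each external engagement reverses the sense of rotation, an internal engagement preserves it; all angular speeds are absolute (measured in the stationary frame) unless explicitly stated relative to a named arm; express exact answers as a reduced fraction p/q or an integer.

102/71

topology: planetary set — G1 31T / G2 20T / G3 71T, arm = carrier (Willis)
ring teeth: 31 + 2·20 = 71
31(ω_sun−ω_arm) = −71(ω_ring−ω_arm),  ω_sun = 0, ω_arm = 1
ω_ring = 1 − (31/71)(0−1) = 102/71
ω_out/ω_in = 102/71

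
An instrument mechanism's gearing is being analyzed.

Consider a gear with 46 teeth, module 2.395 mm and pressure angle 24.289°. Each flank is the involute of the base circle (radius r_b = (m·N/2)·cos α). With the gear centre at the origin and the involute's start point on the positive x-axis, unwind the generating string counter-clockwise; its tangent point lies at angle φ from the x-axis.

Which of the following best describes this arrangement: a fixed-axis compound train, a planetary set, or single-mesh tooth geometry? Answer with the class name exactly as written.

single-mesh tooth geometry

single-mesh involute tooth geometry (46T wheel at module 2.395)
classification: single-mesh tooth geometry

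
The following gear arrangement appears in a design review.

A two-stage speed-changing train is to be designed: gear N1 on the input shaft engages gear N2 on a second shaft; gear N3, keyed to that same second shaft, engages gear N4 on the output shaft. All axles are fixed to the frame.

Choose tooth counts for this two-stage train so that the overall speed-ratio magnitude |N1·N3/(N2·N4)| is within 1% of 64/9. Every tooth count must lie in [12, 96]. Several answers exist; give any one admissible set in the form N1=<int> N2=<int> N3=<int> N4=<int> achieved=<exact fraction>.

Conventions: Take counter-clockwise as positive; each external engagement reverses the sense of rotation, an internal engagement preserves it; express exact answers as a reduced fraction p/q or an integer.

design class (target 64/9): fixed-axis compound train
target = 64/9 in lowest terms: an exact hit needs N1·N3 = k·64 and N2·N4 = k·9 for one integer k, every count in [12, 96]; additionally prefer no 1:1 stage (N1 ≠ N2, N3 ≠ N4)
k = 1…15: no 1:1-free in-range split of k·64 and k·9 into factor pairs; take k = 16
k = 16: N1·N3 = 1024 = 16·64, N2·N4 = 144 = 12·12
achieved = 16·64/(12·12) = 64/9; |achieved − target| = 0 ≤ 16/225 ✓

N1=16 N2=12 N3=64 N4=12 achieved=64/9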